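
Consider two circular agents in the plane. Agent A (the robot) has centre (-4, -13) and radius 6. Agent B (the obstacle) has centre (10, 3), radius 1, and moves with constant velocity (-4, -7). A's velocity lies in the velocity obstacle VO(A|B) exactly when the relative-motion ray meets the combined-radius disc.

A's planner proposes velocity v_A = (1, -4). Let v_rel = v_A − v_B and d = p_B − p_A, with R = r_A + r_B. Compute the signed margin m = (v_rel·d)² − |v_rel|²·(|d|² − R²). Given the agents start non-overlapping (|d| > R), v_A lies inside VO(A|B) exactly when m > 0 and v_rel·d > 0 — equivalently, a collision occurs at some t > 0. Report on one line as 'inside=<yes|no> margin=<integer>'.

d = (14, 16),  |d|² = 452;  R = 6+1 = 7,  c = 452−7² = 403
v_rel = (5, 3),  |v_rel|² = 34;  v_rel·d = (5)·(14) + (3)·(16) = 118
34·t² − 236·t + 403 = 0  ⇒  m = 118² − 34·403 = 222
m = 222 > 0,  v_rel·d = 118 > 0  ⇒  inside

inside=yes margin=222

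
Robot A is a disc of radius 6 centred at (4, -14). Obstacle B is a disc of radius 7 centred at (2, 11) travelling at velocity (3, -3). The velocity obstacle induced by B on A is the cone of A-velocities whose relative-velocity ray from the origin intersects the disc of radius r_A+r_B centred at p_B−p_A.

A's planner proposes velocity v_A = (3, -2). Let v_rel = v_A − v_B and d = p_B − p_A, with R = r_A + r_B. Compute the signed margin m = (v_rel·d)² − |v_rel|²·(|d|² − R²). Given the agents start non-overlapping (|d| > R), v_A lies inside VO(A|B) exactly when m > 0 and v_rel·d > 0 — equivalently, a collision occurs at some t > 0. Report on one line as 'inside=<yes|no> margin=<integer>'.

d = (-2, 25),  |d|² = 629;  R = 6+7 = 13,  c = 629−13² = 460
v_rel = (0, 1),  |v_rel|² = 1;  v_rel·d = (0)·(-2) + (1)·(25) = 25
1·t² − 50·t + 460 = 0  ⇒  m = 25² − 1·460 = 165
m = 165 > 0,  v_rel·d = 25 > 0  ⇒  inside

inside=yes margin=165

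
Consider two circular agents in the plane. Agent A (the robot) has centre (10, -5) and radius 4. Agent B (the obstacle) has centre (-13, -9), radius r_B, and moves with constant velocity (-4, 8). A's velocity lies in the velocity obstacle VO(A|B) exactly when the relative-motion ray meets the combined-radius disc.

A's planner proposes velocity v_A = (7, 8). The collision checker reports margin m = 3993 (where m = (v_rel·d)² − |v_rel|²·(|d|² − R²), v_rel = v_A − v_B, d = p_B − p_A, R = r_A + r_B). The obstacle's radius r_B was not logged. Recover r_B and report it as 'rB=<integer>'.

m = 3993
d = (-23, -4);  v_rel = (11, 0),  |v_rel|² = 121
v_rel×d = (11)·(-4) − (0)·(-23) = -44
since m = R²·121 − (-44)²:  R² = (1936 + 3993) / 121 = 49
R = √49 = 7  ⇒  r_B = 7 − 4 = 3

rB=3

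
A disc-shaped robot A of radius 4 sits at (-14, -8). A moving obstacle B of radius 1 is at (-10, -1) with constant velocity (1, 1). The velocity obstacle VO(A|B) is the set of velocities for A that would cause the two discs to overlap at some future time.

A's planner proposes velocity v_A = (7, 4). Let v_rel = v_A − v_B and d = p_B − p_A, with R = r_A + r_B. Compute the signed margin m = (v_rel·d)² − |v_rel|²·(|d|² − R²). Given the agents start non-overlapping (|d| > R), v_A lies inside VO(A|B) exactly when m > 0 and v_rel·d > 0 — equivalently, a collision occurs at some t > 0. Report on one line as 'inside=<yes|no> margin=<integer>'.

d = (4, 7),  |d|² = 65;  R = 4+1 = 5,  c = 65−5² = 40
v_rel = (6, 3),  |v_rel|² = 45;  v_rel·d = (6)·(4) + (3)·(7) = 45
45·t² − 90·t + 40 = 0  ⇒  m = 45² − 45·40 = 225
m = 225 > 0,  v_rel·d = 45 > 0  ⇒  inside

inside=yes margin=225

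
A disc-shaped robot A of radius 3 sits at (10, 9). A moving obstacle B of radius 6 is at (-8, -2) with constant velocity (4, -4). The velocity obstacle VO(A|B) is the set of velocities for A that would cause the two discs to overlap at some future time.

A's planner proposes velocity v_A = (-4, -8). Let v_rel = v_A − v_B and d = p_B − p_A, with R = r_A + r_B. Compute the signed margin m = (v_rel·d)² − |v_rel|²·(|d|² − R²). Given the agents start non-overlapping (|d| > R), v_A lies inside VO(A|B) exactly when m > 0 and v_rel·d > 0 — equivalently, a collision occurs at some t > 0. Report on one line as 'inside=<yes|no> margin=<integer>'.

d = (-18, -11),  |d|² = 445;  R = 3+6 = 9,  c = 445−9² = 364
v_rel = (-8, -4),  |v_rel|² = 80;  v_rel·d = (-8)·(-18) + (-4)·(-11) = 188
80·t² − 376·t + 364 = 0  ⇒  m = 188² − 80·364 = 6224
m = 6224 > 0,  v_rel·d = 188 > 0  ⇒  inside

inside=yes margin=6224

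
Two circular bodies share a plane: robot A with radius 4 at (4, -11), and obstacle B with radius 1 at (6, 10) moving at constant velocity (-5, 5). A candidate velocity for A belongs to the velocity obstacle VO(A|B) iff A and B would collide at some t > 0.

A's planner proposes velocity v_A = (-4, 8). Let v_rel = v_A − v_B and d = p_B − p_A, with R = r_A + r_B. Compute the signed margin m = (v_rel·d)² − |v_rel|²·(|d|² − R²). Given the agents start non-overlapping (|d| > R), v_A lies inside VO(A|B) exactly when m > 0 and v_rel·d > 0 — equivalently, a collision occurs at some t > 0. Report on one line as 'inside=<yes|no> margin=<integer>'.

d = (2, 21),  |d|² = 445;  R = 4+1 = 5,  c = 445−5² = 420
v_rel = (1, 3),  |v_rel|² = 10;  v_rel·d = (1)·(2) + (3)·(21) = 65
10·t² − 130·t + 420 = 0  ⇒  m = 65² − 10·420 = 25
m = 25 > 0,  v_rel·d = 65 > 0  ⇒  inside

inside=yes margin=25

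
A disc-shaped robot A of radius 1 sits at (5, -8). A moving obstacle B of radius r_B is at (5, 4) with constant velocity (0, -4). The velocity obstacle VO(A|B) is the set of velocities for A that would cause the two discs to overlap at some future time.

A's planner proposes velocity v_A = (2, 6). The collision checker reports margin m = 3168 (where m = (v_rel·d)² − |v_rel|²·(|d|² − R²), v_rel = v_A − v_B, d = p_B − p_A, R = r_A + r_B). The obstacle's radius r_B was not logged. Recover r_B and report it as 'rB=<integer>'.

m = 3168
d = (0, 12);  v_rel = (2, 10),  |v_rel|² = 104
v_rel×d = (2)·(12) − (10)·(0) = 24
since m = R²·104 − 24²:  R² = (576 + 3168) / 104 = 36
R = √36 = 6  ⇒  r_B = 6 − 1 = 5

rB=5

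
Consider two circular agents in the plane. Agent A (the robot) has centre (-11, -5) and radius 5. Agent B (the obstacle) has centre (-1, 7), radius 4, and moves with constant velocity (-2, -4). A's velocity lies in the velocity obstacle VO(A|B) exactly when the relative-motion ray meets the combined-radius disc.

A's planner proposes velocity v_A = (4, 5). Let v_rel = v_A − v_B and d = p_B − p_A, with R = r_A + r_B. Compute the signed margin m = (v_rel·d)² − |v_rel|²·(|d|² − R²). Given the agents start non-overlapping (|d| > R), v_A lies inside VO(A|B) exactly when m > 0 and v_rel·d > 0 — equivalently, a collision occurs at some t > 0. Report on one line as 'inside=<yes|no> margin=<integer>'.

d = (10, 12),  |d|² = 244;  R = 5+4 = 9,  c = 244−9² = 163
v_rel = (6, 9),  |v_rel|² = 117;  v_rel·d = (6)·(10) + (9)·(12) = 168
117·t² − 336·t + 163 = 0  ⇒  m = 168² − 117·163 = 9153
m = 9153 > 0,  v_rel·d = 168 > 0  ⇒  inside

inside=yes margin=9153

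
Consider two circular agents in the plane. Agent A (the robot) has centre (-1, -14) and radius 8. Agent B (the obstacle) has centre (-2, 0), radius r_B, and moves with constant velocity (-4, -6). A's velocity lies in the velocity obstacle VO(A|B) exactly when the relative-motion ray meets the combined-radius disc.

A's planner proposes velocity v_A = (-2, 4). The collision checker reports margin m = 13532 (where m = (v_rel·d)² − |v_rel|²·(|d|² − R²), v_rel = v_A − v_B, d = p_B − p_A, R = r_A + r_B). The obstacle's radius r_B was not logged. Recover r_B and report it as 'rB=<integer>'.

m = 13532
d = (-1, 14);  v_rel = (2, 10),  |v_rel|² = 104
v_rel×d = (2)·(14) − (10)·(-1) = 38
since m = R²·104 − 38²:  R² = (1444 + 13532) / 104 = 144
R = √144 = 12  ⇒  r_B = 12 − 8 = 4

rB=4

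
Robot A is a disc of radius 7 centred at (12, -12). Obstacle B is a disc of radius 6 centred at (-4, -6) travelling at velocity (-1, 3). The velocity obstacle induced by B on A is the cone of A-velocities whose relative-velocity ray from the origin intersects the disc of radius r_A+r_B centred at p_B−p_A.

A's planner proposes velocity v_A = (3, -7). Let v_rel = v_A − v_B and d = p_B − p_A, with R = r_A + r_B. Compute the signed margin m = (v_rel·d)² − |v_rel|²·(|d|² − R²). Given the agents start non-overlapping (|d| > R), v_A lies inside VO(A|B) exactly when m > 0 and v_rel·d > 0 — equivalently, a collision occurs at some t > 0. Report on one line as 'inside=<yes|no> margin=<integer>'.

d = (-16, 6),  |d|² = 292;  R = 7+6 = 13,  c = 292−13² = 123
v_rel = (4, -10),  |v_rel|² = 116;  v_rel·d = (4)·(-16) + (-10)·(6) = -124
116·t² + 248·t + 123 = 0  ⇒  m = (-124)² − 116·123 = 1108
m = 1108 > 0,  v_rel·d = -124 < 0  ⇒  outside

inside=no margin=1108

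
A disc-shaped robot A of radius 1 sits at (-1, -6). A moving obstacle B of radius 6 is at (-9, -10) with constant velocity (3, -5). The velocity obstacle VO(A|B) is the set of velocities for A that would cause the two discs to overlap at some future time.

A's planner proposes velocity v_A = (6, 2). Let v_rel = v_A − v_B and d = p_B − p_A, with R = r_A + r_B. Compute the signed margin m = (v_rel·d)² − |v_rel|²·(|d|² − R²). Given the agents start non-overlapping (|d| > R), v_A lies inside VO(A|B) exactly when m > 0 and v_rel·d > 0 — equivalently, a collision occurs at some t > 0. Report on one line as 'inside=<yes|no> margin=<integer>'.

d = (-8, -4),  |d|² = 80;  R = 1+6 = 7,  c = 80−7² = 31
v_rel = (3, 7),  |v_rel|² = 58;  v_rel·d = (3)·(-8) + (7)·(-4) = -52
58·t² + 104·t + 31 = 0  ⇒  m = (-52)² − 58·31 = 906
m = 906 > 0,  v_rel·d = -52 < 0  ⇒  outside

inside=no margin=906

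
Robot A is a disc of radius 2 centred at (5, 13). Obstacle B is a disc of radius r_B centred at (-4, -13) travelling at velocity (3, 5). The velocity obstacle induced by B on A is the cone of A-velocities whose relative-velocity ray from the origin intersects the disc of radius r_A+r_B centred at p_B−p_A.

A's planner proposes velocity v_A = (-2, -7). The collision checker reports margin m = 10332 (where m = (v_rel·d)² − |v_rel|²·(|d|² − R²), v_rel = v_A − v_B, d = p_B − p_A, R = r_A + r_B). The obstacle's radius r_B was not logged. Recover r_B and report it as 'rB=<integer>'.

m = 10332
d = (-9, -26);  v_rel = (-5, -12),  |v_rel|² = 169
v_rel×d = (-5)·(-26) − (-12)·(-9) = 22
since m = R²·169 − 22²:  R² = (484 + 10332) / 169 = 64
R = √64 = 8  ⇒  r_B = 8 − 2 = 6

rB=6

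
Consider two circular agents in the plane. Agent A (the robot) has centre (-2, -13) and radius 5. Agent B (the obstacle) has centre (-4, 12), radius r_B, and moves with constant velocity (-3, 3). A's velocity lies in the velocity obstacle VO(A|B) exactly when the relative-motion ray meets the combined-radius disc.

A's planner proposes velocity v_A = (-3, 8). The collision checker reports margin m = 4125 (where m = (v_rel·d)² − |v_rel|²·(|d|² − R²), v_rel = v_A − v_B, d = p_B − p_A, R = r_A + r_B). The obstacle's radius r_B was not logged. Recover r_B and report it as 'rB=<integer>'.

m = 4125
d = (-2, 25);  v_rel = (0, 5),  |v_rel|² = 25
v_rel×d = (0)·(25) − (5)·(-2) = 10
since m = R²·25 − 10²:  R² = (100 + 4125) / 25 = 169
R = √169 = 13  ⇒  r_B = 13 − 5 = 8

rB=8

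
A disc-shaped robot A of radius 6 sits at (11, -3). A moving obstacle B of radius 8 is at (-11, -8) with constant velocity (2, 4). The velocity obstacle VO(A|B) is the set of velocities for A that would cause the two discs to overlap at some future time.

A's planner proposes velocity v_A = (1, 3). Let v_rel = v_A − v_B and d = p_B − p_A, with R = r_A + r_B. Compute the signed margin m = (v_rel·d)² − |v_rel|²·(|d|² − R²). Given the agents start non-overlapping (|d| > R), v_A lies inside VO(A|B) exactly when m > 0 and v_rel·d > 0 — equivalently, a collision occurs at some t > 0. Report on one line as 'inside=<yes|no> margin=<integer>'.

d = (-22, -5),  |d|² = 509;  R = 6+8 = 14,  c = 509−14² = 313
v_rel = (-1, -1),  |v_rel|² = 2;  v_rel·d = (-1)·(-22) + (-1)·(-5) = 27
2·t² − 54·t + 313 = 0  ⇒  m = 27² − 2·313 = 103
m = 103 > 0,  v_rel·d = 27 > 0  ⇒  inside

inside=yes margin=103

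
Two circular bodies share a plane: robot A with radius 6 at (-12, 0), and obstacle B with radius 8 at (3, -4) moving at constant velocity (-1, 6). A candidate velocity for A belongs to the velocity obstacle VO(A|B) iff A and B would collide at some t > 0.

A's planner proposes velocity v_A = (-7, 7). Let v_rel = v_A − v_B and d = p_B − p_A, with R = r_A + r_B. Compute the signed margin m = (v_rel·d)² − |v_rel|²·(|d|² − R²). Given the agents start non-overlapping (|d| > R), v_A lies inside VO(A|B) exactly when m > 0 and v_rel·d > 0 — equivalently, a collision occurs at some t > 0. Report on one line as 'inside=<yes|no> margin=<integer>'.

d = (15, -4),  |d|² = 241;  R = 6+8 = 14,  c = 241−14² = 45
v_rel = (-6, 1),  |v_rel|² = 37;  v_rel·d = (-6)·(15) + (1)·(-4) = -94
37·t² + 188·t + 45 = 0  ⇒  m = (-94)² − 37·45 = 7171
m = 7171 > 0,  v_rel·d = -94 < 0  ⇒  outside

inside=no margin=7171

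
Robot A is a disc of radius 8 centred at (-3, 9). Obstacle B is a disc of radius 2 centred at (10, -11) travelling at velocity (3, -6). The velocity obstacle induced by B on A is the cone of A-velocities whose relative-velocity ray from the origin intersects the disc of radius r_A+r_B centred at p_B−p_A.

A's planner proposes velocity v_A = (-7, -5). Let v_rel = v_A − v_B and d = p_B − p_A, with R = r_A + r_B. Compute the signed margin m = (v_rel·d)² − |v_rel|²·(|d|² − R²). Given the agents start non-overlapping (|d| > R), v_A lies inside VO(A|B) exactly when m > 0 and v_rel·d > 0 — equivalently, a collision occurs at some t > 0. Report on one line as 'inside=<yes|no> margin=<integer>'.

d = (13, -20),  |d|² = 569;  R = 8+2 = 10,  c = 569−10² = 469
v_rel = (-10, 1),  |v_rel|² = 101;  v_rel·d = (-10)·(13) + (1)·(-20) = -150
101·t² + 300·t + 469 = 0  ⇒  m = (-150)² − 101·469 = -24869
m = -24869 < 0,  v_rel·d = -150 < 0  ⇒  outside

inside=no margin=-24869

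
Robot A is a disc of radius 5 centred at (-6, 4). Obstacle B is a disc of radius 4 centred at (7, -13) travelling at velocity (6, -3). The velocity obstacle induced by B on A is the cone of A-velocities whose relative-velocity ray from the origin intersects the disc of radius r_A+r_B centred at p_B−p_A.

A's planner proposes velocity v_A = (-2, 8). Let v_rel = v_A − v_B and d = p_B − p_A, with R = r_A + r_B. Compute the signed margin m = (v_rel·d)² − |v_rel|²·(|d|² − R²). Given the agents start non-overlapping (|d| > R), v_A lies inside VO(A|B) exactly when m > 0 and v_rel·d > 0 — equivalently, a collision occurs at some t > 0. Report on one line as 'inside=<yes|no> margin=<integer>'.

d = (13, -17),  |d|² = 458;  R = 5+4 = 9,  c = 458−9² = 377
v_rel = (-8, 11),  |v_rel|² = 185;  v_rel·d = (-8)·(13) + (11)·(-17) = -291
185·t² + 582·t + 377 = 0  ⇒  m = (-291)² − 185·377 = 14936
m = 14936 > 0,  v_rel·d = -291 < 0  ⇒  outside

inside=no margin=14936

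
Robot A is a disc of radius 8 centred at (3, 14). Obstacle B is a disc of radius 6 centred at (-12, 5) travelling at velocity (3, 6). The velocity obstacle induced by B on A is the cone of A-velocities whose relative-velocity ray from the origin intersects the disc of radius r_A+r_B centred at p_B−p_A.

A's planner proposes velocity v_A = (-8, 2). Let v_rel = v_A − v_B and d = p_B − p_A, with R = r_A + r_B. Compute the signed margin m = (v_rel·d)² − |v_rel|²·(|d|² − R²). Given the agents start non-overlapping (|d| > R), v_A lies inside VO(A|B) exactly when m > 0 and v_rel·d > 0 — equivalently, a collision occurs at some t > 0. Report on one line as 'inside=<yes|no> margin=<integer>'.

d = (-15, -9),  |d|² = 306;  R = 8+6 = 14,  c = 306−14² = 110
v_rel = (-11, -4),  |v_rel|² = 137;  v_rel·d = (-11)·(-15) + (-4)·(-9) = 201
137·t² − 402·t + 110 = 0  ⇒  m = 201² − 137·110 = 25331
m = 25331 > 0,  v_rel·d = 201 > 0  ⇒  inside

inside=yes margin=25331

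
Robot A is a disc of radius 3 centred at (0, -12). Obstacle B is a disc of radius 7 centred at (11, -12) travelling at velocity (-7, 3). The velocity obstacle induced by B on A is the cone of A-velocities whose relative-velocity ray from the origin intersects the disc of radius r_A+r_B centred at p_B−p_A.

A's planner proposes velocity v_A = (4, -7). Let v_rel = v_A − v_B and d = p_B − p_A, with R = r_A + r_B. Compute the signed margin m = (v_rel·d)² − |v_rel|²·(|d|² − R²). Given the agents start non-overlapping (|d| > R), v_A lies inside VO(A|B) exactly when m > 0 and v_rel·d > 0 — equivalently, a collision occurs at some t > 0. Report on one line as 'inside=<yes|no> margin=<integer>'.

d = (11, 0),  |d|² = 121;  R = 3+7 = 10,  c = 121−10² = 21
v_rel = (11, -10),  |v_rel|² = 221;  v_rel·d = (11)·(11) + (-10)·(0) = 121
221·t² − 242·t + 21 = 0  ⇒  m = 121² − 221·21 = 10000
m = 10000 > 0,  v_rel·d = 121 > 0  ⇒  inside

inside=yes margin=10000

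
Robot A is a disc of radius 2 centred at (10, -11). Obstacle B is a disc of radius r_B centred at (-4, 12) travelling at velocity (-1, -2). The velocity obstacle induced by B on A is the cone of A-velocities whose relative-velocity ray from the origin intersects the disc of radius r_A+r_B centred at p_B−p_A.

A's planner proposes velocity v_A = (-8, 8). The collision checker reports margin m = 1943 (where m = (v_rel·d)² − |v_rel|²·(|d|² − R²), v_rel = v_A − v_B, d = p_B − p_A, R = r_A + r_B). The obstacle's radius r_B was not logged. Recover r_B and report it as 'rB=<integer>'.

m = 1943
d = (-14, 23);  v_rel = (-7, 10),  |v_rel|² = 149
v_rel×d = (-7)·(23) − (10)·(-14) = -21
since m = R²·149 − (-21)²:  R² = (441 + 1943) / 149 = 16
R = √16 = 4  ⇒  r_B = 4 − 2 = 2

rB=2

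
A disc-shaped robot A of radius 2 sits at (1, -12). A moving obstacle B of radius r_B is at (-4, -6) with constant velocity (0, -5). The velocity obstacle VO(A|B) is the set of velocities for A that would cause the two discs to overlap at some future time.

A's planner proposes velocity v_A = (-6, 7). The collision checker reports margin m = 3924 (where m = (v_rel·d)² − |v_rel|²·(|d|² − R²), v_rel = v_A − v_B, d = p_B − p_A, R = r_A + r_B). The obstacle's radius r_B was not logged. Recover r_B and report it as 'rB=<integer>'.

m = 3924
d = (-5, 6);  v_rel = (-6, 12),  |v_rel|² = 180
v_rel×d = (-6)·(6) − (12)·(-5) = 24
since m = R²·180 − 24²:  R² = (576 + 3924) / 180 = 25
R = √25 = 5  ⇒  r_B = 5 − 2 = 3

rB=3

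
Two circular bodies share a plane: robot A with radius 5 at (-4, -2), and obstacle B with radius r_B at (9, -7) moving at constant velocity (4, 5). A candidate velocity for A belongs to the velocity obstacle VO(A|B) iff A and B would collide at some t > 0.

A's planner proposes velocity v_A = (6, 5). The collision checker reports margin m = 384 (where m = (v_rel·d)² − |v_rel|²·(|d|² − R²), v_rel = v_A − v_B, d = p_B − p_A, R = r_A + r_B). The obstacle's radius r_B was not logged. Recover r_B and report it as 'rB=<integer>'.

m = 384
d = (13, -5);  v_rel = (2, 0),  |v_rel|² = 4
v_rel×d = (2)·(-5) − (0)·(13) = -10
since m = R²·4 − (-10)²:  R² = (100 + 384) / 4 = 121
R = √121 = 11  ⇒  r_B = 11 − 5 = 6

rB=6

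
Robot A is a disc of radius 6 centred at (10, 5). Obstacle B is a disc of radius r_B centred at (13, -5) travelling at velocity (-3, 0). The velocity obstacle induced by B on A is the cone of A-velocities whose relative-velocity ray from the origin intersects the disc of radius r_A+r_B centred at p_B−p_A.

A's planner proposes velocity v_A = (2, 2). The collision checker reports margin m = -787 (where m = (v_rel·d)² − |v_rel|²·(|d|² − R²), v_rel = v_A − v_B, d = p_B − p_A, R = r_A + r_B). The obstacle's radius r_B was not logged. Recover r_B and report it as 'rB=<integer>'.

m = -787
d = (3, -10);  v_rel = (5, 2),  |v_rel|² = 29
v_rel×d = (5)·(-10) − (2)·(3) = -56
since m = R²·29 − (-56)²:  R² = (3136 + -787) / 29 = 81
R = √81 = 9  ⇒  r_B = 9 − 6 = 3

rB=3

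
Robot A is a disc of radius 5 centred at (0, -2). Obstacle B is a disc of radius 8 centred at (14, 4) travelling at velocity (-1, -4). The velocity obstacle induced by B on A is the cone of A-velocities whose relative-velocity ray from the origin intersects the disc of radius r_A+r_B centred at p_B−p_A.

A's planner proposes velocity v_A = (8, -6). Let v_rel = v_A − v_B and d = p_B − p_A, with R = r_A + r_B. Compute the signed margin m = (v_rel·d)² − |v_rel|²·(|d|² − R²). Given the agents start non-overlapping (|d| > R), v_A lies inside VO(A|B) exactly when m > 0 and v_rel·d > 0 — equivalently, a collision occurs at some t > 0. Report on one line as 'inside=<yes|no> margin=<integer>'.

d = (14, 6),  |d|² = 232;  R = 5+8 = 13,  c = 232−13² = 63
v_rel = (9, -2),  |v_rel|² = 85;  v_rel·d = (9)·(14) + (-2)·(6) = 114
85·t² − 228·t + 63 = 0  ⇒  m = 114² − 85·63 = 7641
m = 7641 > 0,  v_rel·d = 114 > 0  ⇒  inside

inside=yes margin=7641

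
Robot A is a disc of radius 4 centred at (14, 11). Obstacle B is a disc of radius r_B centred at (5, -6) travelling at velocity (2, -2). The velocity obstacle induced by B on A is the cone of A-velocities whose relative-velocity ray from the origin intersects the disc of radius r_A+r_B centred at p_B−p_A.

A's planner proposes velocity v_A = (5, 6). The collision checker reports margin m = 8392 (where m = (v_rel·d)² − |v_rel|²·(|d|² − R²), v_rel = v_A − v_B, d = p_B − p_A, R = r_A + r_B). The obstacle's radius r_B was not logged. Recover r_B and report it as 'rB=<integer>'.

m = 8392
d = (-9, -17);  v_rel = (3, 8),  |v_rel|² = 73
v_rel×d = (3)·(-17) − (8)·(-9) = 21
since m = R²·73 − 21²:  R² = (441 + 8392) / 73 = 121
R = √121 = 11  ⇒  r_B = 11 − 4 = 7

rB=7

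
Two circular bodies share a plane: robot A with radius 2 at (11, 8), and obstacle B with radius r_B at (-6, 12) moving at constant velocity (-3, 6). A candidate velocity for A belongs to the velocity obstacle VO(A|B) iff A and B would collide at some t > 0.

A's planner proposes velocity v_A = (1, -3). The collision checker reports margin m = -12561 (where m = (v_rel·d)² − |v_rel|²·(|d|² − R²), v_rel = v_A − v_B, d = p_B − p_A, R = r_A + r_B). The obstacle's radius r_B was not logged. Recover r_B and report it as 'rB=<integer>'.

m = -12561
d = (-17, 4);  v_rel = (4, -9),  |v_rel|² = 97
v_rel×d = (4)·(4) − (-9)·(-17) = -137
since m = R²·97 − (-137)²:  R² = (18769 + -12561) / 97 = 64
R = √64 = 8  ⇒  r_B = 8 − 2 = 6

rB=6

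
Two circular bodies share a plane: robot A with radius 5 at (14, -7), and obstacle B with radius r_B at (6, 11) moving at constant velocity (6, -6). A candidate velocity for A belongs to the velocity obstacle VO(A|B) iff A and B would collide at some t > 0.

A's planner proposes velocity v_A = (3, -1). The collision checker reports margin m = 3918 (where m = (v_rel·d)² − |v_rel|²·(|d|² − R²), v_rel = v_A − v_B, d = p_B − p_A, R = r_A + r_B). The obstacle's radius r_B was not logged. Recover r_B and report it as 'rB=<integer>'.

m = 3918
d = (-8, 18);  v_rel = (-3, 5),  |v_rel|² = 34
v_rel×d = (-3)·(18) − (5)·(-8) = -14
since m = R²·34 − (-14)²:  R² = (196 + 3918) / 34 = 121
R = √121 = 11  ⇒  r_B = 11 − 5 = 6

rB=6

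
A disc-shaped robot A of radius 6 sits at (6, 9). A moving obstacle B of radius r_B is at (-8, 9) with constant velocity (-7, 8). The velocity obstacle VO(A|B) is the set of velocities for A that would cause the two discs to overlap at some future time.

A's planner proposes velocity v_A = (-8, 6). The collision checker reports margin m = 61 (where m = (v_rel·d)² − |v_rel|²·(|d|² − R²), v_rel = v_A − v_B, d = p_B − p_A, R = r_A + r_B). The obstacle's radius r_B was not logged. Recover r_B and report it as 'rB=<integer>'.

m = 61
d = (-14, 0);  v_rel = (-1, -2),  |v_rel|² = 5
v_rel×d = (-1)·(0) − (-2)·(-14) = -28
since m = R²·5 − (-28)²:  R² = (784 + 61) / 5 = 169
R = √169 = 13  ⇒  r_B = 13 − 6 = 7

rB=7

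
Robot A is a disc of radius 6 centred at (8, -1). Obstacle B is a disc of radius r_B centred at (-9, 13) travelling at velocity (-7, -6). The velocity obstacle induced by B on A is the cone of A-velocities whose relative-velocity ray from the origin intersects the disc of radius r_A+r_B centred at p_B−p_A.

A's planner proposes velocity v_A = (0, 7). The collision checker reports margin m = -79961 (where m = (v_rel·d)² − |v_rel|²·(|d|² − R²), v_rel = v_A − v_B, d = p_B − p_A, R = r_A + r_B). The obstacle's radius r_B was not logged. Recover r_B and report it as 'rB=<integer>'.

m = -79961
d = (-17, 14);  v_rel = (7, 13),  |v_rel|² = 218
v_rel×d = (7)·(14) − (13)·(-17) = 319
since m = R²·218 − 319²:  R² = (101761 + -79961) / 218 = 100
R = √100 = 10  ⇒  r_B = 10 − 6 = 4

rB=4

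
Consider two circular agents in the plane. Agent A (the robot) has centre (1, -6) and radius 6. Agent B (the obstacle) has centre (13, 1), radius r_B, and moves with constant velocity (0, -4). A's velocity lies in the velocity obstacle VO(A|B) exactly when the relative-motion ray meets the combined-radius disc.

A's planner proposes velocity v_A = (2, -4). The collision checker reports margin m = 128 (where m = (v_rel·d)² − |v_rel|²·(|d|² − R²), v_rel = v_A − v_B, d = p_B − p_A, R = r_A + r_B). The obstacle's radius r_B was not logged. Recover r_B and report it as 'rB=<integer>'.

m = 128
d = (12, 7);  v_rel = (2, 0),  |v_rel|² = 4
v_rel×d = (2)·(7) − (0)·(12) = 14
since m = R²·4 − 14²:  R² = (196 + 128) / 4 = 81
R = √81 = 9  ⇒  r_B = 9 − 6 = 3

rB=3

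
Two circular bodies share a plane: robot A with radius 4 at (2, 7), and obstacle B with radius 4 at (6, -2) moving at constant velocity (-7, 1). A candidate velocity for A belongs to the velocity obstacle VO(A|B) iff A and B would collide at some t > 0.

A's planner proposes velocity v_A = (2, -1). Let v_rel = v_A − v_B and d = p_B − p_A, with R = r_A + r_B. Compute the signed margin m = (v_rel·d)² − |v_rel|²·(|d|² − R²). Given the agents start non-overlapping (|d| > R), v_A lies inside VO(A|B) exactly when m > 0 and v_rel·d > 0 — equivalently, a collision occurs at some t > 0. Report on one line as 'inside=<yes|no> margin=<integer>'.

d = (4, -9),  |d|² = 97;  R = 4+4 = 8,  c = 97−8² = 33
v_rel = (9, -2),  |v_rel|² = 85;  v_rel·d = (9)·(4) + (-2)·(-9) = 54
85·t² − 108·t + 33 = 0  ⇒  m = 54² − 85·33 = 111
m = 111 > 0,  v_rel·d = 54 > 0  ⇒  inside

inside=yes margin=111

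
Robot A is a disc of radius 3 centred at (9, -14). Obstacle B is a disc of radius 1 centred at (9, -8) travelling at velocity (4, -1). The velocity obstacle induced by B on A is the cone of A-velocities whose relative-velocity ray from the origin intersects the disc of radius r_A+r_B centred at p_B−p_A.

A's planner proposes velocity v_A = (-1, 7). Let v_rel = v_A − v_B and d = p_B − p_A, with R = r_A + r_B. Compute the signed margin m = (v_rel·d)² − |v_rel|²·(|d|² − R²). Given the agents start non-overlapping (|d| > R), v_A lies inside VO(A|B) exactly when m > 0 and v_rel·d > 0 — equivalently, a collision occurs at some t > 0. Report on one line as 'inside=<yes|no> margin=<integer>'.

d = (0, 6),  |d|² = 36;  R = 3+1 = 4,  c = 36−4² = 20
v_rel = (-5, 8),  |v_rel|² = 89;  v_rel·d = (-5)·(0) + (8)·(6) = 48
89·t² − 96·t + 20 = 0  ⇒  m = 48² − 89·20 = 524
m = 524 > 0,  v_rel·d = 48 > 0  ⇒  inside

inside=yes margin=524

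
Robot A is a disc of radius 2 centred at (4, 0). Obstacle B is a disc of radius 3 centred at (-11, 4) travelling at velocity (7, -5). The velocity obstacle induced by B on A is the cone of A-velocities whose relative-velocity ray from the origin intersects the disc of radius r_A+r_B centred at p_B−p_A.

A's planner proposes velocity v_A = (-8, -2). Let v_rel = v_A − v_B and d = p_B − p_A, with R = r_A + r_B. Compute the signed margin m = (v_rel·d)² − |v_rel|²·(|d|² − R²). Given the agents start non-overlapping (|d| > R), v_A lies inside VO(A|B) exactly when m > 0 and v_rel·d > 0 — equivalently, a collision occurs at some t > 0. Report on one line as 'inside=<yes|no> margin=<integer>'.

d = (-15, 4),  |d|² = 241;  R = 2+3 = 5,  c = 241−5² = 216
v_rel = (-15, 3),  |v_rel|² = 234;  v_rel·d = (-15)·(-15) + (3)·(4) = 237
234·t² − 474·t + 216 = 0  ⇒  m = 237² − 234·216 = 5625
m = 5625 > 0,  v_rel·d = 237 > 0  ⇒  inside

inside=yes margin=5625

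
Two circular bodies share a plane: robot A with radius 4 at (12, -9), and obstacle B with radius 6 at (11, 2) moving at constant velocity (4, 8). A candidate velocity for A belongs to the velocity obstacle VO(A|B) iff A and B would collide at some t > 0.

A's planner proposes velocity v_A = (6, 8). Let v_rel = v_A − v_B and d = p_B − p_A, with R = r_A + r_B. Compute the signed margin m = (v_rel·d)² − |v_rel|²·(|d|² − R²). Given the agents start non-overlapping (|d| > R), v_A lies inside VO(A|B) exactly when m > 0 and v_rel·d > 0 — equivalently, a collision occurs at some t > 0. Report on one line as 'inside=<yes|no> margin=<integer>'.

d = (-1, 11),  |d|² = 122;  R = 4+6 = 10,  c = 122−10² = 22
v_rel = (2, 0),  |v_rel|² = 4;  v_rel·d = (2)·(-1) + (0)·(11) = -2
4·t² + 4·t + 22 = 0  ⇒  m = (-2)² − 4·22 = -84
m = -84 < 0,  v_rel·d = -2 < 0  ⇒  outside

inside=no margin=-84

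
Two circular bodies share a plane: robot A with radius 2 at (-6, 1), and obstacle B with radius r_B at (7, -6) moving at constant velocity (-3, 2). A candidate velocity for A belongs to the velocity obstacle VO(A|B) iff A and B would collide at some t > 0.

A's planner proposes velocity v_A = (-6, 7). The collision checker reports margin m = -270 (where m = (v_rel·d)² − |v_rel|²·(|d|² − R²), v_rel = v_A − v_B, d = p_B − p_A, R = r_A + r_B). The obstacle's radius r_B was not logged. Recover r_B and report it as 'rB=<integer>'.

m = -270
d = (13, -7);  v_rel = (-3, 5),  |v_rel|² = 34
v_rel×d = (-3)·(-7) − (5)·(13) = -44
since m = R²·34 − (-44)²:  R² = (1936 + -270) / 34 = 49
R = √49 = 7  ⇒  r_B = 7 − 2 = 5

rB=5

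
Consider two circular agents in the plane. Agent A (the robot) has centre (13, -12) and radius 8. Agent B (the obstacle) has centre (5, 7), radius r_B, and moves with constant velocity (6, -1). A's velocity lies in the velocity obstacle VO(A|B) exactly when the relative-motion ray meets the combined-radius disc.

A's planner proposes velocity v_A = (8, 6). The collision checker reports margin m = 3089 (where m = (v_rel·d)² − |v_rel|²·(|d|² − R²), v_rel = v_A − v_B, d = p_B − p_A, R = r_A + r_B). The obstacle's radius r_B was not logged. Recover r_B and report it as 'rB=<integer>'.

m = 3089
d = (-8, 19);  v_rel = (2, 7),  |v_rel|² = 53
v_rel×d = (2)·(19) − (7)·(-8) = 94
since m = R²·53 − 94²:  R² = (8836 + 3089) / 53 = 225
R = √225 = 15  ⇒  r_B = 15 − 8 = 7

rB=7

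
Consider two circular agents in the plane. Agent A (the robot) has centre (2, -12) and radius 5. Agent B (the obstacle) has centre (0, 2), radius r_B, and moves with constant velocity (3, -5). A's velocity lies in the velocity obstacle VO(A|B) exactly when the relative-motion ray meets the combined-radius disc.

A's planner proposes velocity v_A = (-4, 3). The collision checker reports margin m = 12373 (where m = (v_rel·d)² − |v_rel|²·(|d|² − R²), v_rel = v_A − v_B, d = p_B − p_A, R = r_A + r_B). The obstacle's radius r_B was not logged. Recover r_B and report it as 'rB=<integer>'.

m = 12373
d = (-2, 14);  v_rel = (-7, 8),  |v_rel|² = 113
v_rel×d = (-7)·(14) − (8)·(-2) = -82
since m = R²·113 − (-82)²:  R² = (6724 + 12373) / 113 = 169
R = √169 = 13  ⇒  r_B = 13 − 5 = 8

rB=8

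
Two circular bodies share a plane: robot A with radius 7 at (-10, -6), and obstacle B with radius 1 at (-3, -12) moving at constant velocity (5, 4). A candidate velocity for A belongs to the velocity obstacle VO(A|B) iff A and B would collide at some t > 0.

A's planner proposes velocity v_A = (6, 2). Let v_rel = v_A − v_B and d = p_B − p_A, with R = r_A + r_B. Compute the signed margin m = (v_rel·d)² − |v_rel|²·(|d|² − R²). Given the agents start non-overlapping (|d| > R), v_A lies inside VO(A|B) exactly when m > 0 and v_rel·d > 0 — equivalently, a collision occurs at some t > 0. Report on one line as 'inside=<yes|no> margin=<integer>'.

d = (7, -6),  |d|² = 85;  R = 7+1 = 8,  c = 85−8² = 21
v_rel = (1, -2),  |v_rel|² = 5;  v_rel·d = (1)·(7) + (-2)·(-6) = 19
5·t² − 38·t + 21 = 0  ⇒  m = 19² − 5·21 = 256
m = 256 > 0,  v_rel·d = 19 > 0  ⇒  inside

inside=yes margin=256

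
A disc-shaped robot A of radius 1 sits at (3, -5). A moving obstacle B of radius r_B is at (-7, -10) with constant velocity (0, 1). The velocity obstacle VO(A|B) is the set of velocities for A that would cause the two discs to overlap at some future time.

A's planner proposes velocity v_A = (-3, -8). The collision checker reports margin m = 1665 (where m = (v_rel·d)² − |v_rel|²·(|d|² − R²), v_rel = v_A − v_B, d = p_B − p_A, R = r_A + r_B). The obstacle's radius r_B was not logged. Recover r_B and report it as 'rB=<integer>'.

m = 1665
d = (-10, -5);  v_rel = (-3, -9),  |v_rel|² = 90
v_rel×d = (-3)·(-5) − (-9)·(-10) = -75
since m = R²·90 − (-75)²:  R² = (5625 + 1665) / 90 = 81
R = √81 = 9  ⇒  r_B = 9 − 1 = 8

rB=8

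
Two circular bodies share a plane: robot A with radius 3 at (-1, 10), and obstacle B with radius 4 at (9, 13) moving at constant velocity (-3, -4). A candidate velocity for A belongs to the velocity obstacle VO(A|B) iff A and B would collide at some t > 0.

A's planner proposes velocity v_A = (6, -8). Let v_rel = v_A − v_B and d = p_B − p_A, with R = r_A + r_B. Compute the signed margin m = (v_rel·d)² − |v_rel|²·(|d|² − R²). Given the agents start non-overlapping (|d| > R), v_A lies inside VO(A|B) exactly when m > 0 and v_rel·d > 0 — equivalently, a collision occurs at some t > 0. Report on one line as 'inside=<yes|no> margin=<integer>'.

d = (10, 3),  |d|² = 109;  R = 3+4 = 7,  c = 109−7² = 60
v_rel = (9, -4),  |v_rel|² = 97;  v_rel·d = (9)·(10) + (-4)·(3) = 78
97·t² − 156·t + 60 = 0  ⇒  m = 78² − 97·60 = 264
m = 264 > 0,  v_rel·d = 78 > 0  ⇒  inside

inside=yes margin=264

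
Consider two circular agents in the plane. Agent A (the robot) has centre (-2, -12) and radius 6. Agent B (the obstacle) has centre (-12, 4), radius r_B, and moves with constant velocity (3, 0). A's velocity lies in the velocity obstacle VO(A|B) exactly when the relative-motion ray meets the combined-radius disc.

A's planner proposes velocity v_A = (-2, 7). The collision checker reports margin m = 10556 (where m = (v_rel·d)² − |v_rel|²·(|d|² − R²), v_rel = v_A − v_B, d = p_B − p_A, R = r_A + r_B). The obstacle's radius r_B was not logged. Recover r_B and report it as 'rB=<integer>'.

m = 10556
d = (-10, 16);  v_rel = (-5, 7),  |v_rel|² = 74
v_rel×d = (-5)·(16) − (7)·(-10) = -10
since m = R²·74 − (-10)²:  R² = (100 + 10556) / 74 = 144
R = √144 = 12  ⇒  r_B = 12 − 6 = 6

rB=6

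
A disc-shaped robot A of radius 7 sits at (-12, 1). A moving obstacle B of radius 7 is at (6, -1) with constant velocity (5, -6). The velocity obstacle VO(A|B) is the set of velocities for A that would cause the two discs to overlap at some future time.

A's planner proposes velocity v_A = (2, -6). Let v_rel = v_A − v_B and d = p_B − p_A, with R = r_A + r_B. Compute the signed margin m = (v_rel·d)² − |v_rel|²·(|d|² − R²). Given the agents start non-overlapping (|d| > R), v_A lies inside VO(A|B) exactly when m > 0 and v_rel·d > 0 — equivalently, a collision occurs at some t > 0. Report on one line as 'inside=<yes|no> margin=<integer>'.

d = (18, -2),  |d|² = 328;  R = 7+7 = 14,  c = 328−14² = 132
v_rel = (-3, 0),  |v_rel|² = 9;  v_rel·d = (-3)·(18) + (0)·(-2) = -54
9·t² + 108·t + 132 = 0  ⇒  m = (-54)² − 9·132 = 1728
m = 1728 > 0,  v_rel·d = -54 < 0  ⇒  outside

inside=no margin=1728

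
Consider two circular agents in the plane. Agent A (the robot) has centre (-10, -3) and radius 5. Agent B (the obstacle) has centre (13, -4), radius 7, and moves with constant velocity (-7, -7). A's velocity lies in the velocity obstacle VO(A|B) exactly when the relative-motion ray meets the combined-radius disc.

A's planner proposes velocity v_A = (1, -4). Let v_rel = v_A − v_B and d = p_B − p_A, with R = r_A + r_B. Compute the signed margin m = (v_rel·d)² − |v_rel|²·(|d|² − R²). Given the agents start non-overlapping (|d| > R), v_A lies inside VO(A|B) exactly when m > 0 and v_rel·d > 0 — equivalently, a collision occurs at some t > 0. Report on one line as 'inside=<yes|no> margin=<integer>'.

d = (23, -1),  |d|² = 530;  R = 5+7 = 12,  c = 530−12² = 386
v_rel = (8, 3),  |v_rel|² = 73;  v_rel·d = (8)·(23) + (3)·(-1) = 181
73·t² − 362·t + 386 = 0  ⇒  m = 181² − 73·386 = 4583
m = 4583 > 0,  v_rel·d = 181 > 0  ⇒  inside

inside=yes margin=4583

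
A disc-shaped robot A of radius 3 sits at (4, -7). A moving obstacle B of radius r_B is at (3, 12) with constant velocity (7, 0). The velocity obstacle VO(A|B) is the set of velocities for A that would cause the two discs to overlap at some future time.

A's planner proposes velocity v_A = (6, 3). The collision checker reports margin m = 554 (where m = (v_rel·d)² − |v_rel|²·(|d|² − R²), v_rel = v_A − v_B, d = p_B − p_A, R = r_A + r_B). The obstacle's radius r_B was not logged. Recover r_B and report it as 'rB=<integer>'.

m = 554
d = (-1, 19);  v_rel = (-1, 3),  |v_rel|² = 10
v_rel×d = (-1)·(19) − (3)·(-1) = -16
since m = R²·10 − (-16)²:  R² = (256 + 554) / 10 = 81
R = √81 = 9  ⇒  r_B = 9 − 3 = 6

rB=6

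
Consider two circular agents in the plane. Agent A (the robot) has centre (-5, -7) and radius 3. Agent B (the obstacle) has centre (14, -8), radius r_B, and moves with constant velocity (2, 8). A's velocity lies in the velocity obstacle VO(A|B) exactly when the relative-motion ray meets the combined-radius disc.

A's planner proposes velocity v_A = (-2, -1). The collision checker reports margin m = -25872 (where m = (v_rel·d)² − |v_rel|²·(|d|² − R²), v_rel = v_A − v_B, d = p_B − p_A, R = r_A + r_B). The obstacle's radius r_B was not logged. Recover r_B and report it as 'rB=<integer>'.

m = -25872
d = (19, -1);  v_rel = (-4, -9),  |v_rel|² = 97
v_rel×d = (-4)·(-1) − (-9)·(19) = 175
since m = R²·97 − 175²:  R² = (30625 + -25872) / 97 = 49
R = √49 = 7  ⇒  r_B = 7 − 3 = 4

rB=4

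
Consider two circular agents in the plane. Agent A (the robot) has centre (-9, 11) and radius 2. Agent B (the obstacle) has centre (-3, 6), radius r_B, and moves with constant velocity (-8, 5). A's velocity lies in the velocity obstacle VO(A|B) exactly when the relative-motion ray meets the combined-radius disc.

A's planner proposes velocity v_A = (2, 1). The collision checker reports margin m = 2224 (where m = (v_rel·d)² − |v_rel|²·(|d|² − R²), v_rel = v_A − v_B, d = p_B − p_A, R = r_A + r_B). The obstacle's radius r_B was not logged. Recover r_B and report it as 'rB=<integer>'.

m = 2224
d = (6, -5);  v_rel = (10, -4),  |v_rel|² = 116
v_rel×d = (10)·(-5) − (-4)·(6) = -26
since m = R²·116 − (-26)²:  R² = (676 + 2224) / 116 = 25
R = √25 = 5  ⇒  r_B = 5 − 2 = 3

rB=3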